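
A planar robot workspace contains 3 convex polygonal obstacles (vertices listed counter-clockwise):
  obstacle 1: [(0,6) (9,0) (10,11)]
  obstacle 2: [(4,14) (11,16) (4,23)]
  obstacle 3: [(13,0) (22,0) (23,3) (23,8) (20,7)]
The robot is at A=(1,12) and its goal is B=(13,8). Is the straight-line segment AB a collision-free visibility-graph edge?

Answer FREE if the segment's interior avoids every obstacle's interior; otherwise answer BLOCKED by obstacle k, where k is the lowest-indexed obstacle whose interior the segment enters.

BLOCKED by obstacle 1

Obstacle 1 [(0,6) (9,0) (10,11)]:
  edge (0,6)–(9,0): clear
  edge (9,0)–(10,11): crosses AB
  edge (10,11)–(0,6): crosses AB
  → BLOCKED
Obstacle 2 [(4,14) (11,16) (4,23)]:
  edge (4,14)–(11,16): clear
  edge (11,16)–(4,23): clear
  edge (4,23)–(4,14): clear
  midpoint (7,10) outside
  → clear
Obstacle 3 [(13,0) (22,0) (23,3) (23,8) (20,7)]:
  edge (13,0)–(22,0): clear
  edge (22,0)–(23,3): clear
  edge (23,3)–(23,8): clear
  edge (23,8)–(20,7): clear
  edge (20,7)–(13,0): clear
  midpoint (7,10) outside
  → clear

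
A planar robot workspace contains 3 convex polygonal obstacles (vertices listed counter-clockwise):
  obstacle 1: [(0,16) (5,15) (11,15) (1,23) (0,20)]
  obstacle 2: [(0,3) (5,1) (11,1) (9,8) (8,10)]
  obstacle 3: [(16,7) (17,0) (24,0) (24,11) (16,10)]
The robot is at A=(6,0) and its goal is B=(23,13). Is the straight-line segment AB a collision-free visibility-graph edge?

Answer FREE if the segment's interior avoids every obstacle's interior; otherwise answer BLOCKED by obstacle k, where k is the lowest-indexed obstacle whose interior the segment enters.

Obstacle 1 [(0,16) (5,15) (11,15) (1,23) (0,20)]:
  edge (0,16)–(5,15): clear
  edge (5,15)–(11,15): clear
  edge (11,15)–(1,23): clear
  edge (1,23)–(0,20): clear
  edge (0,20)–(0,16): clear
  midpoint (29/2,13/2) outside
  → clear
Obstacle 2 [(0,3) (5,1) (11,1) (9,8) (8,10)]:
  edge (0,3)–(5,1): clear
  edge (5,1)–(11,1): crosses AB
  edge (11,1)–(9,8): crosses AB
  edge (9,8)–(8,10): clear
  edge (8,10)–(0,3): clear
  → BLOCKED
Obstacle 3 [(16,7) (17,0) (24,0) (24,11) (16,10)]:
  edge (16,7)–(17,0): clear
  edge (17,0)–(24,0): clear
  edge (24,0)–(24,11): clear
  edge (24,11)–(16,10): crosses AB
  edge (16,10)–(16,7): crosses AB
  → BLOCKED

BLOCKED by obstacle 2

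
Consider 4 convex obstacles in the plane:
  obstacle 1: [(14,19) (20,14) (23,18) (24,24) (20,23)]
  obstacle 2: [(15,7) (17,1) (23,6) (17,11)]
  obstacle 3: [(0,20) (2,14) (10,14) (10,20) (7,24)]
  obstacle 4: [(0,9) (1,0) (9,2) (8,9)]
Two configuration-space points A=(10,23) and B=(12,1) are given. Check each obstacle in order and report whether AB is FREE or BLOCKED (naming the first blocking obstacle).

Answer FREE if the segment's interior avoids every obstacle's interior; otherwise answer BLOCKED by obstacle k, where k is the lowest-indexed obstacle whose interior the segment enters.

Obstacle 1 [(14,19) (20,14) (23,18) (24,24) (20,23)]:
  edge (14,19)–(20,14): clear
  edge (20,14)–(23,18): clear
  edge (23,18)–(24,24): clear
  edge (24,24)–(20,23): clear
  edge (20,23)–(14,19): clear
  midpoint (11,12) outside
  → clear
Obstacle 2 [(15,7) (17,1) (23,6) (17,11)]:
  edge (15,7)–(17,1): clear
  edge (17,1)–(23,6): clear
  edge (23,6)–(17,11): clear
  edge (17,11)–(15,7): clear
  midpoint (11,12) outside
  → clear
Obstacle 3 [(0,20) (2,14) (10,14) (10,20) (7,24)]:
  edge (0,20)–(2,14): clear
  edge (2,14)–(10,14): clear
  edge (10,14)–(10,20): clear
  edge (10,20)–(7,24): clear
  edge (7,24)–(0,20): clear
  midpoint (11,12) outside
  → clear
Obstacle 4 [(0,9) (1,0) (9,2) (8,9)]:
  edge (0,9)–(1,0): clear
  edge (1,0)–(9,2): clear
  edge (9,2)–(8,9): clear
  edge (8,9)–(0,9): clear
  midpoint (11,12) outside
  → clear

FREE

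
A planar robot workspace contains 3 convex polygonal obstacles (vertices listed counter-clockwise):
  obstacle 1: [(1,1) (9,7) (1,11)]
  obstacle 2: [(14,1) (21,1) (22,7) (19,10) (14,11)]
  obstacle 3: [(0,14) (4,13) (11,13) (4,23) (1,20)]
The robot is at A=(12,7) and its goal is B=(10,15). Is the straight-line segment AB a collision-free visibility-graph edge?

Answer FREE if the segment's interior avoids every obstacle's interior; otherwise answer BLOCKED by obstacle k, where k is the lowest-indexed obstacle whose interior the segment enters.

BLOCKED by obstacle 3

Obstacle 1 [(1,1) (9,7) (1,11)]:
  edge (1,1)–(9,7): clear
  edge (9,7)–(1,11): clear
  edge (1,11)–(1,1): clear
  midpoint (11,11) outside
  → clear
Obstacle 2 [(14,1) (21,1) (22,7) (19,10) (14,11)]:
  edge (14,1)–(21,1): clear
  edge (21,1)–(22,7): clear
  edge (22,7)–(19,10): clear
  edge (19,10)–(14,11): clear
  edge (14,11)–(14,1): clear
  midpoint (11,11) outside
  → clear
Obstacle 3 [(0,14) (4,13) (11,13) (4,23) (1,20)]:
  edge (0,14)–(4,13): clear
  edge (4,13)–(11,13): crosses AB
  edge (11,13)–(4,23): crosses AB
  edge (4,23)–(1,20): clear
  edge (1,20)–(0,14): clear
  → BLOCKED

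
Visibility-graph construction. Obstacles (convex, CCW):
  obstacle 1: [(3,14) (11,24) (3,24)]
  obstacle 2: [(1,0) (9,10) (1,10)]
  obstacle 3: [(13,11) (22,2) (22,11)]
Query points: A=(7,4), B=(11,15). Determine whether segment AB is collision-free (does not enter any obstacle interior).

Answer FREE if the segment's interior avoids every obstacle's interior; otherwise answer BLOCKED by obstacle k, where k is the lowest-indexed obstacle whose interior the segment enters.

FREE

Obstacle 1 [(3,14) (11,24) (3,24)]:
  edge (3,14)–(11,24): clear
  edge (11,24)–(3,24): clear
  edge (3,24)–(3,14): clear
  midpoint (9,19/2) outside
  → clear
Obstacle 2 [(1,0) (9,10) (1,10)]:
  edge (1,0)–(9,10): clear
  edge (9,10)–(1,10): clear
  edge (1,10)–(1,0): clear
  midpoint (9,19/2) outside
  → clear
Obstacle 3 [(13,11) (22,2) (22,11)]:
  edge (13,11)–(22,2): clear
  edge (22,2)–(22,11): clear
  edge (22,11)–(13,11): clear
  midpoint (9,19/2) outside
  → clear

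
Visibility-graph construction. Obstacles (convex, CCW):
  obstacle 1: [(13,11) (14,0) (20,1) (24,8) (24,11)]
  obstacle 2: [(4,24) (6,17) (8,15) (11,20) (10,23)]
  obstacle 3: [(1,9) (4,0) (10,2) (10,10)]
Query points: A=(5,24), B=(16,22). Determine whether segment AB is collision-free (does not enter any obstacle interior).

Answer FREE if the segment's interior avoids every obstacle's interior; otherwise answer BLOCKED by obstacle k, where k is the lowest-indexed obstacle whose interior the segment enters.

FREE

Obstacle 1 [(13,11) (14,0) (20,1) (24,8) (24,11)]:
  edge (13,11)–(14,0): clear
  edge (14,0)–(20,1): clear
  edge (20,1)–(24,8): clear
  edge (24,8)–(24,11): clear
  edge (24,11)–(13,11): clear
  midpoint (21/2,23) outside
  → clear
Obstacle 2 [(4,24) (6,17) (8,15) (11,20) (10,23)]:
  edge (4,24)–(6,17): clear
  edge (6,17)–(8,15): clear
  edge (8,15)–(11,20): clear
  edge (11,20)–(10,23): clear
  edge (10,23)–(4,24): clear
  midpoint (21/2,23) outside
  → clear
Obstacle 3 [(1,9) (4,0) (10,2) (10,10)]:
  edge (1,9)–(4,0): clear
  edge (4,0)–(10,2): clear
  edge (10,2)–(10,10): clear
  edge (10,10)–(1,9): clear
  midpoint (21/2,23) outside
  → clear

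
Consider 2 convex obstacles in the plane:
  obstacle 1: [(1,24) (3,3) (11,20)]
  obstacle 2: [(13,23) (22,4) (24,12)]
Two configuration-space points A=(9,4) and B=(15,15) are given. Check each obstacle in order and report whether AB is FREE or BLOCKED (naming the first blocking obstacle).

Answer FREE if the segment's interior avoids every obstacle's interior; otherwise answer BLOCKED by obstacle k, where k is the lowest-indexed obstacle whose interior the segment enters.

FREE

Obstacle 1 [(1,24) (3,3) (11,20)]:
  edge (1,24)–(3,3): clear
  edge (3,3)–(11,20): clear
  edge (11,20)–(1,24): clear
  midpoint (12,19/2) outside
  → clear
Obstacle 2 [(13,23) (22,4) (24,12)]:
  edge (13,23)–(22,4): clear
  edge (22,4)–(24,12): clear
  edge (24,12)–(13,23): clear
  midpoint (12,19/2) outside
  → clear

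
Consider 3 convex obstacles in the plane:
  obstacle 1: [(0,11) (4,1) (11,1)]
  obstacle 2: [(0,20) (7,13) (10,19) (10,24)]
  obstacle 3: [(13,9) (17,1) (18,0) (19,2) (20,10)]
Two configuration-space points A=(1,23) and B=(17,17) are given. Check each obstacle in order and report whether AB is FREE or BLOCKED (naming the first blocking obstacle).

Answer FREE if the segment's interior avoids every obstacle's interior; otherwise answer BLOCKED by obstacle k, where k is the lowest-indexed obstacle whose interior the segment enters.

Obstacle 1 [(0,11) (4,1) (11,1)]:
  edge (0,11)–(4,1): clear
  edge (4,1)–(11,1): clear
  edge (11,1)–(0,11): clear
  midpoint (9,20) outside
  → clear
Obstacle 2 [(0,20) (7,13) (10,19) (10,24)]:
  edge (0,20)–(7,13): clear
  edge (7,13)–(10,19): clear
  edge (10,19)–(10,24): crosses AB
  edge (10,24)–(0,20): crosses AB
  → BLOCKED
Obstacle 3 [(13,9) (17,1) (18,0) (19,2) (20,10)]:
  edge (13,9)–(17,1): clear
  edge (17,1)–(18,0): clear
  edge (18,0)–(19,2): clear
  edge (19,2)–(20,10): clear
  edge (20,10)–(13,9): clear
  midpoint (9,20) outside
  → clear

BLOCKED by obstacle 2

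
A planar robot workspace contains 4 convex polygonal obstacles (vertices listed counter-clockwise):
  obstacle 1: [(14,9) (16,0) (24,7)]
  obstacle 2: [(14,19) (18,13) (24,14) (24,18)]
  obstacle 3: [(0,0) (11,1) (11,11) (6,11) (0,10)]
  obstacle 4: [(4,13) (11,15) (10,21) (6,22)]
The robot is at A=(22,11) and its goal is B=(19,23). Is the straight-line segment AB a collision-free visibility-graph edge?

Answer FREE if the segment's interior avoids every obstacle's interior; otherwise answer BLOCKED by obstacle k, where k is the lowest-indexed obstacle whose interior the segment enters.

Obstacle 1 [(14,9) (16,0) (24,7)]:
  edge (14,9)–(16,0): clear
  edge (16,0)–(24,7): clear
  edge (24,7)–(14,9): clear
  midpoint (41/2,17) outside
  → clear
Obstacle 2 [(14,19) (18,13) (24,14) (24,18)]:
  edge (14,19)–(18,13): clear
  edge (18,13)–(24,14): crosses AB
  edge (24,14)–(24,18): clear
  edge (24,18)–(14,19): crosses AB
  → BLOCKED
Obstacle 3 [(0,0) (11,1) (11,11) (6,11) (0,10)]:
  edge (0,0)–(11,1): clear
  edge (11,1)–(11,11): clear
  edge (11,11)–(6,11): clear
  edge (6,11)–(0,10): clear
  edge (0,10)–(0,0): clear
  midpoint (41/2,17) outside
  → clear
Obstacle 4 [(4,13) (11,15) (10,21) (6,22)]:
  edge (4,13)–(11,15): clear
  edge (11,15)–(10,21): clear
  edge (10,21)–(6,22): clear
  edge (6,22)–(4,13): clear
  midpoint (41/2,17) outside
  → clear

BLOCKED by obstacle 2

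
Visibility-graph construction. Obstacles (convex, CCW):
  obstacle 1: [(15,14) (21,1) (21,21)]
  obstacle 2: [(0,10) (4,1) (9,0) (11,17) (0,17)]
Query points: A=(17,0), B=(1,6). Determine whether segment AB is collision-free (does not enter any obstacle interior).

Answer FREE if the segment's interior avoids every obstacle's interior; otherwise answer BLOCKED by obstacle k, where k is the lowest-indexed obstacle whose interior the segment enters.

BLOCKED by obstacle 2

Obstacle 1 [(15,14) (21,1) (21,21)]:
  edge (15,14)–(21,1): clear
  edge (21,1)–(21,21): clear
  edge (21,21)–(15,14): clear
  midpoint (9,3) outside
  → clear
Obstacle 2 [(0,10) (4,1) (9,0) (11,17) (0,17)]:
  edge (0,10)–(4,1): crosses AB
  edge (4,1)–(9,0): clear
  edge (9,0)–(11,17): crosses AB
  edge (11,17)–(0,17): clear
  edge (0,17)–(0,10): clear
  → BLOCKED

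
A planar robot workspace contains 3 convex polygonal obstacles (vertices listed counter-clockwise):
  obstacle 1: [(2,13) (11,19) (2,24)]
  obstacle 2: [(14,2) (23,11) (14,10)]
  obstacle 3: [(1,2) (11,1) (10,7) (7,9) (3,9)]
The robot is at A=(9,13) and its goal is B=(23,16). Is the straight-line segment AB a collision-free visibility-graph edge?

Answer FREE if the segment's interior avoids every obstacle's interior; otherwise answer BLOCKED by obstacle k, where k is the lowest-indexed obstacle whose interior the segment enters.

Obstacle 1 [(2,13) (11,19) (2,24)]:
  edge (2,13)–(11,19): clear
  edge (11,19)–(2,24): clear
  edge (2,24)–(2,13): clear
  midpoint (16,29/2) outside
  → clear
Obstacle 2 [(14,2) (23,11) (14,10)]:
  edge (14,2)–(23,11): clear
  edge (23,11)–(14,10): clear
  edge (14,10)–(14,2): clear
  midpoint (16,29/2) outside
  → clear
Obstacle 3 [(1,2) (11,1) (10,7) (7,9) (3,9)]:
  edge (1,2)–(11,1): clear
  edge (11,1)–(10,7): clear
  edge (10,7)–(7,9): clear
  edge (7,9)–(3,9): clear
  edge (3,9)–(1,2): clear
  midpoint (16,29/2) outside
  → clear

FREE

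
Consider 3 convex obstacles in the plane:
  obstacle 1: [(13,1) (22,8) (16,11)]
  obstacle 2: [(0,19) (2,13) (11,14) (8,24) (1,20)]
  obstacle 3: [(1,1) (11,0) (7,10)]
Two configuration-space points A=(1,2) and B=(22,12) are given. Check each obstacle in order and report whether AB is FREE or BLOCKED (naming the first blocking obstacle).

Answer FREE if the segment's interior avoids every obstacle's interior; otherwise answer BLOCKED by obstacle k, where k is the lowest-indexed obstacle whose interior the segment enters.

BLOCKED by obstacle 1

Obstacle 1 [(13,1) (22,8) (16,11)]:
  edge (13,1)–(22,8): clear
  edge (22,8)–(16,11): crosses AB
  edge (16,11)–(13,1): crosses AB
  → BLOCKED
Obstacle 2 [(0,19) (2,13) (11,14) (8,24) (1,20)]:
  edge (0,19)–(2,13): clear
  edge (2,13)–(11,14): clear
  edge (11,14)–(8,24): clear
  edge (8,24)–(1,20): clear
  edge (1,20)–(0,19): clear
  midpoint (23/2,7) outside
  → clear
Obstacle 3 [(1,1) (11,0) (7,10)]:
  edge (1,1)–(11,0): clear
  edge (11,0)–(7,10): crosses AB
  edge (7,10)–(1,1): crosses AB
  → BLOCKED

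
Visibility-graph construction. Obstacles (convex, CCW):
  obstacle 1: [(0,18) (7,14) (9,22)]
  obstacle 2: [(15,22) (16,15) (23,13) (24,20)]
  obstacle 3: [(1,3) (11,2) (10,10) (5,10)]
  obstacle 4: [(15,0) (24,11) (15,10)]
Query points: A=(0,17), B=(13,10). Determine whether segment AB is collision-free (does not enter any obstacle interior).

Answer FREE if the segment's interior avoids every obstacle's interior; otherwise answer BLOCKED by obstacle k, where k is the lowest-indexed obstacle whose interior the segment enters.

Obstacle 1 [(0,18) (7,14) (9,22)]:
  edge (0,18)–(7,14): clear
  edge (7,14)–(9,22): clear
  edge (9,22)–(0,18): clear
  midpoint (13/2,27/2) outside
  → clear
Obstacle 2 [(15,22) (16,15) (23,13) (24,20)]:
  edge (15,22)–(16,15): clear
  edge (16,15)–(23,13): clear
  edge (23,13)–(24,20): clear
  edge (24,20)–(15,22): clear
  midpoint (13/2,27/2) outside
  → clear
Obstacle 3 [(1,3) (11,2) (10,10) (5,10)]:
  edge (1,3)–(11,2): clear
  edge (11,2)–(10,10): clear
  edge (10,10)–(5,10): clear
  edge (5,10)–(1,3): clear
  midpoint (13/2,27/2) outside
  → clear
Obstacle 4 [(15,0) (24,11) (15,10)]:
  edge (15,0)–(24,11): clear
  edge (24,11)–(15,10): clear
  edge (15,10)–(15,0): clear
  midpoint (13/2,27/2) outside
  → clear

FREE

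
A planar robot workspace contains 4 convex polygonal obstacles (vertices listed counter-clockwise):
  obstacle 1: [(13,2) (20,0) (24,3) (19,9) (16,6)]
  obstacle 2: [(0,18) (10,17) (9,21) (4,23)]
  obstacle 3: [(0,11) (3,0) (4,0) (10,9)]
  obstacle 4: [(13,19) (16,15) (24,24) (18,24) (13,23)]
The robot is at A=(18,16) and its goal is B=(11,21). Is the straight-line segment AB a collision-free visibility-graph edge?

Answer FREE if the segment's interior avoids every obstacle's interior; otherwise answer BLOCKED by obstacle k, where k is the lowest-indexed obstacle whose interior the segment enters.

Obstacle 1 [(13,2) (20,0) (24,3) (19,9) (16,6)]:
  edge (13,2)–(20,0): clear
  edge (20,0)–(24,3): clear
  edge (24,3)–(19,9): clear
  edge (19,9)–(16,6): clear
  edge (16,6)–(13,2): clear
  midpoint (29/2,37/2) outside
  → clear
Obstacle 2 [(0,18) (10,17) (9,21) (4,23)]:
  edge (0,18)–(10,17): clear
  edge (10,17)–(9,21): clear
  edge (9,21)–(4,23): clear
  edge (4,23)–(0,18): clear
  midpoint (29/2,37/2) outside
  → clear
Obstacle 3 [(0,11) (3,0) (4,0) (10,9)]:
  edge (0,11)–(3,0): clear
  edge (3,0)–(4,0): clear
  edge (4,0)–(10,9): clear
  edge (10,9)–(0,11): clear
  midpoint (29/2,37/2) outside
  → clear
Obstacle 4 [(13,19) (16,15) (24,24) (18,24) (13,23)]:
  edge (13,19)–(16,15): clear
  edge (16,15)–(24,24): crosses AB
  edge (24,24)–(18,24): clear
  edge (18,24)–(13,23): clear
  edge (13,23)–(13,19): crosses AB
  → BLOCKED

BLOCKED by obstacle 4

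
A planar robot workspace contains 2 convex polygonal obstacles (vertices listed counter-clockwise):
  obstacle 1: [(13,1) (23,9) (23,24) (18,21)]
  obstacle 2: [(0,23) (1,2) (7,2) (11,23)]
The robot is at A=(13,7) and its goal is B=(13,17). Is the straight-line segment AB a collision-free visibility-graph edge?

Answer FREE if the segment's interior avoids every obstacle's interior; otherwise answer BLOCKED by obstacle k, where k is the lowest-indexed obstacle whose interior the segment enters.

FREE

Obstacle 1 [(13,1) (23,9) (23,24) (18,21)]:
  edge (13,1)–(23,9): clear
  edge (23,9)–(23,24): clear
  edge (23,24)–(18,21): clear
  edge (18,21)–(13,1): clear
  midpoint (13,12) outside
  → clear
Obstacle 2 [(0,23) (1,2) (7,2) (11,23)]:
  edge (0,23)–(1,2): clear
  edge (1,2)–(7,2): clear
  edge (7,2)–(11,23): clear
  edge (11,23)–(0,23): clear
  midpoint (13,12) outside
  → clear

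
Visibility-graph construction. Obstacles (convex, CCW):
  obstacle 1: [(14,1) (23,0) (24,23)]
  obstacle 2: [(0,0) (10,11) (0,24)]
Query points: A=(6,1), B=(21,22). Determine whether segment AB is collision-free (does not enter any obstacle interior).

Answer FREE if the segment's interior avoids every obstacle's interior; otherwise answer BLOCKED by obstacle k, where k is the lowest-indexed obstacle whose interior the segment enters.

Obstacle 1 [(14,1) (23,0) (24,23)]:
  edge (14,1)–(23,0): clear
  edge (23,0)–(24,23): clear
  edge (24,23)–(14,1): clear
  midpoint (27/2,23/2) outside
  → clear
Obstacle 2 [(0,0) (10,11) (0,24)]:
  edge (0,0)–(10,11): clear
  edge (10,11)–(0,24): clear
  edge (0,24)–(0,0): clear
  midpoint (27/2,23/2) outside
  → clear

FREE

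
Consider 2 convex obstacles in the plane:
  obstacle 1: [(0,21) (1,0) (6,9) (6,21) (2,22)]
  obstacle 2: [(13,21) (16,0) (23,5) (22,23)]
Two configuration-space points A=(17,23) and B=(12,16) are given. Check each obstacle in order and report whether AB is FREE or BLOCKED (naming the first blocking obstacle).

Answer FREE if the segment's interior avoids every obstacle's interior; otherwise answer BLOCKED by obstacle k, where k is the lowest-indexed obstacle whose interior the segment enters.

BLOCKED by obstacle 2

Obstacle 1 [(0,21) (1,0) (6,9) (6,21) (2,22)]:
  edge (0,21)–(1,0): clear
  edge (1,0)–(6,9): clear
  edge (6,9)–(6,21): clear
  edge (6,21)–(2,22): clear
  edge (2,22)–(0,21): clear
  midpoint (29/2,39/2) outside
  → clear
Obstacle 2 [(13,21) (16,0) (23,5) (22,23)]:
  edge (13,21)–(16,0): crosses AB
  edge (16,0)–(23,5): clear
  edge (23,5)–(22,23): clear
  edge (22,23)–(13,21): crosses AB
  → BLOCKED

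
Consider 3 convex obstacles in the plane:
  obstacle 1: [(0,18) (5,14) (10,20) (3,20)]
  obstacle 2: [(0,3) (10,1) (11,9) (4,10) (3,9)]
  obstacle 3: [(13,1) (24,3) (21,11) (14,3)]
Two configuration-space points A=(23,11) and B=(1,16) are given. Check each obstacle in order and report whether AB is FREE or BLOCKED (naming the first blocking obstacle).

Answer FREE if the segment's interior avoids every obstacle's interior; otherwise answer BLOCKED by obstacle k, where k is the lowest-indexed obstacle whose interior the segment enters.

BLOCKED by obstacle 1

Obstacle 1 [(0,18) (5,14) (10,20) (3,20)]:
  edge (0,18)–(5,14): crosses AB
  edge (5,14)–(10,20): crosses AB
  edge (10,20)–(3,20): clear
  edge (3,20)–(0,18): clear
  → BLOCKED
Obstacle 2 [(0,3) (10,1) (11,9) (4,10) (3,9)]:
  edge (0,3)–(10,1): clear
  edge (10,1)–(11,9): clear
  edge (11,9)–(4,10): clear
  edge (4,10)–(3,9): clear
  edge (3,9)–(0,3): clear
  midpoint (12,27/2) outside
  → clear
Obstacle 3 [(13,1) (24,3) (21,11) (14,3)]:
  edge (13,1)–(24,3): clear
  edge (24,3)–(21,11): clear
  edge (21,11)–(14,3): clear
  edge (14,3)–(13,1): clear
  midpoint (12,27/2) outside
  → clear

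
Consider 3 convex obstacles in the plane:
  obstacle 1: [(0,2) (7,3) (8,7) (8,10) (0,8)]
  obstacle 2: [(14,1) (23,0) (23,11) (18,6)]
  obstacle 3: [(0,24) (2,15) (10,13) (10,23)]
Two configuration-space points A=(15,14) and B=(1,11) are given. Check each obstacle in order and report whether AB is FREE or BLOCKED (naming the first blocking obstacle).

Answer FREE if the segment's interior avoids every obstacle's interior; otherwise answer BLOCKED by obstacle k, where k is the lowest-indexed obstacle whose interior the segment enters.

Obstacle 1 [(0,2) (7,3) (8,7) (8,10) (0,8)]:
  edge (0,2)–(7,3): clear
  edge (7,3)–(8,7): clear
  edge (8,7)–(8,10): clear
  edge (8,10)–(0,8): clear
  edge (0,8)–(0,2): clear
  midpoint (8,25/2) outside
  → clear
Obstacle 2 [(14,1) (23,0) (23,11) (18,6)]:
  edge (14,1)–(23,0): clear
  edge (23,0)–(23,11): clear
  edge (23,11)–(18,6): clear
  edge (18,6)–(14,1): clear
  midpoint (8,25/2) outside
  → clear
Obstacle 3 [(0,24) (2,15) (10,13) (10,23)]:
  edge (0,24)–(2,15): clear
  edge (2,15)–(10,13): clear
  edge (10,13)–(10,23): clear
  edge (10,23)–(0,24): clear
  midpoint (8,25/2) outside
  → clear

FREE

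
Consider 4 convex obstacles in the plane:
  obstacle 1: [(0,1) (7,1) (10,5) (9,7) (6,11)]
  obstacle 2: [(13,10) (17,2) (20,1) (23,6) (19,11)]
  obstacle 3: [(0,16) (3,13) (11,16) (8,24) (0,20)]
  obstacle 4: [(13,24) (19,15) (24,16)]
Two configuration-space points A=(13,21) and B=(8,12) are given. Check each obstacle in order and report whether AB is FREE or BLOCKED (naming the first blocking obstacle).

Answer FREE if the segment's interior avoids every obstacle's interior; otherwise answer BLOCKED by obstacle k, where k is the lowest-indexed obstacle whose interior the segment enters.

Obstacle 1 [(0,1) (7,1) (10,5) (9,7) (6,11)]:
  edge (0,1)–(7,1): clear
  edge (7,1)–(10,5): clear
  edge (10,5)–(9,7): clear
  edge (9,7)–(6,11): clear
  edge (6,11)–(0,1): clear
  midpoint (21/2,33/2) outside
  → clear
Obstacle 2 [(13,10) (17,2) (20,1) (23,6) (19,11)]:
  edge (13,10)–(17,2): clear
  edge (17,2)–(20,1): clear
  edge (20,1)–(23,6): clear
  edge (23,6)–(19,11): clear
  edge (19,11)–(13,10): clear
  midpoint (21/2,33/2) outside
  → clear
Obstacle 3 [(0,16) (3,13) (11,16) (8,24) (0,20)]:
  edge (0,16)–(3,13): clear
  edge (3,13)–(11,16): crosses AB
  edge (11,16)–(8,24): crosses AB
  edge (8,24)–(0,20): clear
  edge (0,20)–(0,16): clear
  → BLOCKED
Obstacle 4 [(13,24) (19,15) (24,16)]:
  edge (13,24)–(19,15): clear
  edge (19,15)–(24,16): clear
  edge (24,16)–(13,24): clear
  midpoint (21/2,33/2) outside
  → clear

BLOCKED by obstacle 3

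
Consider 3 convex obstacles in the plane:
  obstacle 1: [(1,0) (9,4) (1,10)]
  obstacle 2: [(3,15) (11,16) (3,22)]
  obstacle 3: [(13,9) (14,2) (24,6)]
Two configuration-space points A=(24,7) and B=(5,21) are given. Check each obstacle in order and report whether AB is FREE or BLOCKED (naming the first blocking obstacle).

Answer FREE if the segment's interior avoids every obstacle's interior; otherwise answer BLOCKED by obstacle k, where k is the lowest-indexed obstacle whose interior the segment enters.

Obstacle 1 [(1,0) (9,4) (1,10)]:
  edge (1,0)–(9,4): clear
  edge (9,4)–(1,10): clear
  edge (1,10)–(1,0): clear
  midpoint (29/2,14) outside
  → clear
Obstacle 2 [(3,15) (11,16) (3,22)]:
  edge (3,15)–(11,16): clear
  edge (11,16)–(3,22): clear
  edge (3,22)–(3,15): clear
  midpoint (29/2,14) outside
  → clear
Obstacle 3 [(13,9) (14,2) (24,6)]:
  edge (13,9)–(14,2): clear
  edge (14,2)–(24,6): clear
  edge (24,6)–(13,9): clear
  midpoint (29/2,14) outside
  → clear

FREE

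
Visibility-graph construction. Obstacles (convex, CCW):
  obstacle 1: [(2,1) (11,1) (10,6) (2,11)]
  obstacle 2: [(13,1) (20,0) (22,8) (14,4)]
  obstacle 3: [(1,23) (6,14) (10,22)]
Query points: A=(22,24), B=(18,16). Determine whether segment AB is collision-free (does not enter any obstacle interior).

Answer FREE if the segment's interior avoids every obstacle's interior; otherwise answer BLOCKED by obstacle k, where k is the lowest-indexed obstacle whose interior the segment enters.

FREE

Obstacle 1 [(2,1) (11,1) (10,6) (2,11)]:
  edge (2,1)–(11,1): clear
  edge (11,1)–(10,6): clear
  edge (10,6)–(2,11): clear
  edge (2,11)–(2,1): clear
  midpoint (20,20) outside
  → clear
Obstacle 2 [(13,1) (20,0) (22,8) (14,4)]:
  edge (13,1)–(20,0): clear
  edge (20,0)–(22,8): clear
  edge (22,8)–(14,4): clear
  edge (14,4)–(13,1): clear
  midpoint (20,20) outside
  → clear
Obstacle 3 [(1,23) (6,14) (10,22)]:
  edge (1,23)–(6,14): clear
  edge (6,14)–(10,22): clear
  edge (10,22)–(1,23): clear
  midpoint (20,20) outside
  → clear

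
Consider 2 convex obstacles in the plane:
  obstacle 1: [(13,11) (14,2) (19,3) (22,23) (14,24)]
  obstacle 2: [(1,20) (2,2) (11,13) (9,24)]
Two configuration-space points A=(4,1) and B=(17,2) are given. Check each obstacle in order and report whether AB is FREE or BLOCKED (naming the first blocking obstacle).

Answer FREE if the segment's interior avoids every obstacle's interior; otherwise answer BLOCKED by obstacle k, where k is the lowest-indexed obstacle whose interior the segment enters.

Obstacle 1 [(13,11) (14,2) (19,3) (22,23) (14,24)]:
  edge (13,11)–(14,2): clear
  edge (14,2)–(19,3): clear
  edge (19,3)–(22,23): clear
  edge (22,23)–(14,24): clear
  edge (14,24)–(13,11): clear
  midpoint (21/2,3/2) outside
  → clear
Obstacle 2 [(1,20) (2,2) (11,13) (9,24)]:
  edge (1,20)–(2,2): clear
  edge (2,2)–(11,13): clear
  edge (11,13)–(9,24): clear
  edge (9,24)–(1,20): clear
  midpoint (21/2,3/2) outside
  → clear

FREE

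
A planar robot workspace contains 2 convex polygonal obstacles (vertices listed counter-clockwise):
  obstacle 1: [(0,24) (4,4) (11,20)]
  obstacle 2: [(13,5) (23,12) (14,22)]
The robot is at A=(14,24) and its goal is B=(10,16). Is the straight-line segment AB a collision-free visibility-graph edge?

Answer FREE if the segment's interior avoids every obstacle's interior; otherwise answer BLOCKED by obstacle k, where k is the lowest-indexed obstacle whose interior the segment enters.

Obstacle 1 [(0,24) (4,4) (11,20)]:
  edge (0,24)–(4,4): clear
  edge (4,4)–(11,20): clear
  edge (11,20)–(0,24): clear
  midpoint (12,20) outside
  → clear
Obstacle 2 [(13,5) (23,12) (14,22)]:
  edge (13,5)–(23,12): clear
  edge (23,12)–(14,22): clear
  edge (14,22)–(13,5): clear
  midpoint (12,20) outside
  → clear

FREE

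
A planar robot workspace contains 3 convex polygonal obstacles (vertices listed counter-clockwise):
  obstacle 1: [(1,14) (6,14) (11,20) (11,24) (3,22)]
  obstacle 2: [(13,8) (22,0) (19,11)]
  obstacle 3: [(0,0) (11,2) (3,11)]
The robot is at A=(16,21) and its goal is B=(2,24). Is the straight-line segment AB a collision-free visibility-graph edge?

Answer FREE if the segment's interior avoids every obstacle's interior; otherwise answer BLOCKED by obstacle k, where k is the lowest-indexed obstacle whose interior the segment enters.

BLOCKED by obstacle 1

Obstacle 1 [(1,14) (6,14) (11,20) (11,24) (3,22)]:
  edge (1,14)–(6,14): clear
  edge (6,14)–(11,20): clear
  edge (11,20)–(11,24): crosses AB
  edge (11,24)–(3,22): crosses AB
  edge (3,22)–(1,14): clear
  → BLOCKED
Obstacle 2 [(13,8) (22,0) (19,11)]:
  edge (13,8)–(22,0): clear
  edge (22,0)–(19,11): clear
  edge (19,11)–(13,8): clear
  midpoint (9,45/2) outside
  → clear
Obstacle 3 [(0,0) (11,2) (3,11)]:
  edge (0,0)–(11,2): clear
  edge (11,2)–(3,11): clear
  edge (3,11)–(0,0): clear
  midpoint (9,45/2) outside
  → clear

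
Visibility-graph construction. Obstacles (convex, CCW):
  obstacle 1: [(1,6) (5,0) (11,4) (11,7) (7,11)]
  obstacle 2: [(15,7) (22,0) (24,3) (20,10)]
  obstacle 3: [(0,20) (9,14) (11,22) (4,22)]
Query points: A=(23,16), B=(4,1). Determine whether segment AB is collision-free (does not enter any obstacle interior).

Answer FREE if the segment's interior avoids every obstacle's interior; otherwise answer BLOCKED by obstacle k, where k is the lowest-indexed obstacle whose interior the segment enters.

BLOCKED by obstacle 1

Obstacle 1 [(1,6) (5,0) (11,4) (11,7) (7,11)]:
  edge (1,6)–(5,0): crosses AB
  edge (5,0)–(11,4): clear
  edge (11,4)–(11,7): crosses AB
  edge (11,7)–(7,11): clear
  edge (7,11)–(1,6): clear
  → BLOCKED
Obstacle 2 [(15,7) (22,0) (24,3) (20,10)]:
  edge (15,7)–(22,0): clear
  edge (22,0)–(24,3): clear
  edge (24,3)–(20,10): clear
  edge (20,10)–(15,7): clear
  midpoint (27/2,17/2) outside
  → clear
Obstacle 3 [(0,20) (9,14) (11,22) (4,22)]:
  edge (0,20)–(9,14): clear
  edge (9,14)–(11,22): clear
  edge (11,22)–(4,22): clear
  edge (4,22)–(0,20): clear
  midpoint (27/2,17/2) outside
  → clear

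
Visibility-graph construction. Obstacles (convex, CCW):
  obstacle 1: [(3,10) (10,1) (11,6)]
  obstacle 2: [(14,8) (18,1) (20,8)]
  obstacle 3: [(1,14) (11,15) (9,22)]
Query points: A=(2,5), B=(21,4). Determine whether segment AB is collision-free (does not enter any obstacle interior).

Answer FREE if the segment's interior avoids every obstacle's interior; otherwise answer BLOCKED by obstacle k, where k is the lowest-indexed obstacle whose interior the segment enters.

BLOCKED by obstacle 1

Obstacle 1 [(3,10) (10,1) (11,6)]:
  edge (3,10)–(10,1): crosses AB
  edge (10,1)–(11,6): crosses AB
  edge (11,6)–(3,10): clear
  → BLOCKED
Obstacle 2 [(14,8) (18,1) (20,8)]:
  edge (14,8)–(18,1): crosses AB
  edge (18,1)–(20,8): crosses AB
  edge (20,8)–(14,8): clear
  → BLOCKED
Obstacle 3 [(1,14) (11,15) (9,22)]:
  edge (1,14)–(11,15): clear
  edge (11,15)–(9,22): clear
  edge (9,22)–(1,14): clear
  midpoint (23/2,9/2) outside
  → clear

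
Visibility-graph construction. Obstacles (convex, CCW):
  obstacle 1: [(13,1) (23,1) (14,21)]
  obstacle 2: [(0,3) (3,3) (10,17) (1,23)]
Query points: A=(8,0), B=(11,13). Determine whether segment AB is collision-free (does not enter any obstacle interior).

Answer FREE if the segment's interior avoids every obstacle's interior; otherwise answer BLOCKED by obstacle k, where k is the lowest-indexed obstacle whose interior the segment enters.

FREE

Obstacle 1 [(13,1) (23,1) (14,21)]:
  edge (13,1)–(23,1): clear
  edge (23,1)–(14,21): clear
  edge (14,21)–(13,1): clear
  midpoint (19/2,13/2) outside
  → clear
Obstacle 2 [(0,3) (3,3) (10,17) (1,23)]:
  edge (0,3)–(3,3): clear
  edge (3,3)–(10,17): clear
  edge (10,17)–(1,23): clear
  edge (1,23)–(0,3): clear
  midpoint (19/2,13/2) outside
  → clear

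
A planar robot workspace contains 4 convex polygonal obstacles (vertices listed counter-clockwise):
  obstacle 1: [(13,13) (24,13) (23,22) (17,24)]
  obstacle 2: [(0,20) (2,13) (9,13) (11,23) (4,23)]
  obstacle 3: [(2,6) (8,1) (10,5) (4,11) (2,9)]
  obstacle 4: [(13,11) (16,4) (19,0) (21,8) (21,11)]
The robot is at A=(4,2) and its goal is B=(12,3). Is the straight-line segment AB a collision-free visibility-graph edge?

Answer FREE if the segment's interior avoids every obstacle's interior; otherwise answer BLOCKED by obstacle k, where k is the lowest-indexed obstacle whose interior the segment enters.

Obstacle 1 [(13,13) (24,13) (23,22) (17,24)]:
  edge (13,13)–(24,13): clear
  edge (24,13)–(23,22): clear
  edge (23,22)–(17,24): clear
  edge (17,24)–(13,13): clear
  midpoint (8,5/2) outside
  → clear
Obstacle 2 [(0,20) (2,13) (9,13) (11,23) (4,23)]:
  edge (0,20)–(2,13): clear
  edge (2,13)–(9,13): clear
  edge (9,13)–(11,23): clear
  edge (11,23)–(4,23): clear
  edge (4,23)–(0,20): clear
  midpoint (8,5/2) outside
  → clear
Obstacle 3 [(2,6) (8,1) (10,5) (4,11) (2,9)]:
  edge (2,6)–(8,1): crosses AB
  edge (8,1)–(10,5): crosses AB
  edge (10,5)–(4,11): clear
  edge (4,11)–(2,9): clear
  edge (2,9)–(2,6): clear
  → BLOCKED
Obstacle 4 [(13,11) (16,4) (19,0) (21,8) (21,11)]:
  edge (13,11)–(16,4): clear
  edge (16,4)–(19,0): clear
  edge (19,0)–(21,8): clear
  edge (21,8)–(21,11): clear
  edge (21,11)–(13,11): clear
  midpoint (8,5/2) outside
  → clear

BLOCKED by obstacle 3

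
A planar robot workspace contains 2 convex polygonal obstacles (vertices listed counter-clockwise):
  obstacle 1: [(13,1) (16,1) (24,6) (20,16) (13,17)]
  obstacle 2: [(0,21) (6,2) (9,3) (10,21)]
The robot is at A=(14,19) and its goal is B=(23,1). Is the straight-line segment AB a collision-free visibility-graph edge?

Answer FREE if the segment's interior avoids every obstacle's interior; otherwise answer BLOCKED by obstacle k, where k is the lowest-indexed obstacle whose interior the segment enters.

BLOCKED by obstacle 1

Obstacle 1 [(13,1) (16,1) (24,6) (20,16) (13,17)]:
  edge (13,1)–(16,1): clear
  edge (16,1)–(24,6): crosses AB
  edge (24,6)–(20,16): clear
  edge (20,16)–(13,17): crosses AB
  edge (13,17)–(13,1): clear
  → BLOCKED
Obstacle 2 [(0,21) (6,2) (9,3) (10,21)]:
  edge (0,21)–(6,2): clear
  edge (6,2)–(9,3): clear
  edge (9,3)–(10,21): clear
  edge (10,21)–(0,21): clear
  midpoint (37/2,10) outside
  → clear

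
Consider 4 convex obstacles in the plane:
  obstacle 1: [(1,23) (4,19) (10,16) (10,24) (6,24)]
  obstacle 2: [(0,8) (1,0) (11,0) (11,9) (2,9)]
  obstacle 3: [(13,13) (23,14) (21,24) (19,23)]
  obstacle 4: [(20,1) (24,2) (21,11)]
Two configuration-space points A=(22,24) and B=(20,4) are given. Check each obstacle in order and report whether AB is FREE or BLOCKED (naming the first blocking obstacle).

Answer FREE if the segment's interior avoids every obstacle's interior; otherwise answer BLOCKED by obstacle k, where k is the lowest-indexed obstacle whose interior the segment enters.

Obstacle 1 [(1,23) (4,19) (10,16) (10,24) (6,24)]:
  edge (1,23)–(4,19): clear
  edge (4,19)–(10,16): clear
  edge (10,16)–(10,24): clear
  edge (10,24)–(6,24): clear
  edge (6,24)–(1,23): clear
  midpoint (21,14) outside
  → clear
Obstacle 2 [(0,8) (1,0) (11,0) (11,9) (2,9)]:
  edge (0,8)–(1,0): clear
  edge (1,0)–(11,0): clear
  edge (11,0)–(11,9): clear
  edge (11,9)–(2,9): clear
  edge (2,9)–(0,8): clear
  midpoint (21,14) outside
  → clear
Obstacle 3 [(13,13) (23,14) (21,24) (19,23)]:
  edge (13,13)–(23,14): crosses AB
  edge (23,14)–(21,24): crosses AB
  edge (21,24)–(19,23): clear
  edge (19,23)–(13,13): clear
  → BLOCKED
Obstacle 4 [(20,1) (24,2) (21,11)]:
  edge (20,1)–(24,2): clear
  edge (24,2)–(21,11): clear
  edge (21,11)–(20,1): clear
  midpoint (21,14) outside
  → clear

BLOCKED by obstacle 3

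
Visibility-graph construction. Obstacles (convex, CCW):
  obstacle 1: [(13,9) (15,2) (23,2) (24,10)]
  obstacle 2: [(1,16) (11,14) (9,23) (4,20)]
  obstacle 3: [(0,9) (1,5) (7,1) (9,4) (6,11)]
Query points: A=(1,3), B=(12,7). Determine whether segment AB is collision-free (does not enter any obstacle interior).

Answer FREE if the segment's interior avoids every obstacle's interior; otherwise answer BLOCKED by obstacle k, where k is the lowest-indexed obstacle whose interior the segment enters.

BLOCKED by obstacle 3

Obstacle 1 [(13,9) (15,2) (23,2) (24,10)]:
  edge (13,9)–(15,2): clear
  edge (15,2)–(23,2): clear
  edge (23,2)–(24,10): clear
  edge (24,10)–(13,9): clear
  midpoint (13/2,5) outside
  → clear
Obstacle 2 [(1,16) (11,14) (9,23) (4,20)]:
  edge (1,16)–(11,14): clear
  edge (11,14)–(9,23): clear
  edge (9,23)–(4,20): clear
  edge (4,20)–(1,16): clear
  midpoint (13/2,5) outside
  → clear
Obstacle 3 [(0,9) (1,5) (7,1) (9,4) (6,11)]:
  edge (0,9)–(1,5): clear
  edge (1,5)–(7,1): crosses AB
  edge (7,1)–(9,4): clear
  edge (9,4)–(6,11): crosses AB
  edge (6,11)–(0,9): clear
  → BLOCKED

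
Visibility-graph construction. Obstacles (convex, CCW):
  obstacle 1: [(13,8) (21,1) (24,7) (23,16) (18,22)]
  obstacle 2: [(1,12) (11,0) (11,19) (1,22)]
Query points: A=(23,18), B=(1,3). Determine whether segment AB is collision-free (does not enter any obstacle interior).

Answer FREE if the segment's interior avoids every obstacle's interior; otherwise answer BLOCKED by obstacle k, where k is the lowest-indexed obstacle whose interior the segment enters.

Obstacle 1 [(13,8) (21,1) (24,7) (23,16) (18,22)]:
  edge (13,8)–(21,1): clear
  edge (21,1)–(24,7): clear
  edge (24,7)–(23,16): clear
  edge (23,16)–(18,22): crosses AB
  edge (18,22)–(13,8): crosses AB
  → BLOCKED
Obstacle 2 [(1,12) (11,0) (11,19) (1,22)]:
  edge (1,12)–(11,0): crosses AB
  edge (11,0)–(11,19): crosses AB
  edge (11,19)–(1,22): clear
  edge (1,22)–(1,12): clear
  → BLOCKED

BLOCKED by obstacle 1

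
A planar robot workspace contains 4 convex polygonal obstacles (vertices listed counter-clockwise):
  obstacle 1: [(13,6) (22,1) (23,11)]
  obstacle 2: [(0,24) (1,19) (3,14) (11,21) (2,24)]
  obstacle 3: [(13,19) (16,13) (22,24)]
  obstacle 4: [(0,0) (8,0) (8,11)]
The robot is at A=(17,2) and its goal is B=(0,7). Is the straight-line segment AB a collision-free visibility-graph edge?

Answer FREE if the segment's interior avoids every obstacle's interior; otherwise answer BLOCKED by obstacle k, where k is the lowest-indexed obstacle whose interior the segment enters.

Obstacle 1 [(13,6) (22,1) (23,11)]:
  edge (13,6)–(22,1): clear
  edge (22,1)–(23,11): clear
  edge (23,11)–(13,6): clear
  midpoint (17/2,9/2) outside
  → clear
Obstacle 2 [(0,24) (1,19) (3,14) (11,21) (2,24)]:
  edge (0,24)–(1,19): clear
  edge (1,19)–(3,14): clear
  edge (3,14)–(11,21): clear
  edge (11,21)–(2,24): clear
  edge (2,24)–(0,24): clear
  midpoint (17/2,9/2) outside
  → clear
Obstacle 3 [(13,19) (16,13) (22,24)]:
  edge (13,19)–(16,13): clear
  edge (16,13)–(22,24): clear
  edge (22,24)–(13,19): clear
  midpoint (17/2,9/2) outside
  → clear
Obstacle 4 [(0,0) (8,0) (8,11)]:
  edge (0,0)–(8,0): clear
  edge (8,0)–(8,11): crosses AB
  edge (8,11)–(0,0): crosses AB
  → BLOCKED

BLOCKED by obstacle 4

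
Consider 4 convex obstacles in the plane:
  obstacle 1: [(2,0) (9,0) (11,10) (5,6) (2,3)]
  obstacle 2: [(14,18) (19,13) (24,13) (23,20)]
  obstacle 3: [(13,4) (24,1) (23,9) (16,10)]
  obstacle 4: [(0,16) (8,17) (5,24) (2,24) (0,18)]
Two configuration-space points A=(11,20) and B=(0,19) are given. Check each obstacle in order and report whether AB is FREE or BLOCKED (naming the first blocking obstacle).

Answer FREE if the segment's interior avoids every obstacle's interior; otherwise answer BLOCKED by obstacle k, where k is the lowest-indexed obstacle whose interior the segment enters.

BLOCKED by obstacle 4

Obstacle 1 [(2,0) (9,0) (11,10) (5,6) (2,3)]:
  edge (2,0)–(9,0): clear
  edge (9,0)–(11,10): clear
  edge (11,10)–(5,6): clear
  edge (5,6)–(2,3): clear
  edge (2,3)–(2,0): clear
  midpoint (11/2,39/2) outside
  → clear
Obstacle 2 [(14,18) (19,13) (24,13) (23,20)]:
  edge (14,18)–(19,13): clear
  edge (19,13)–(24,13): clear
  edge (24,13)–(23,20): clear
  edge (23,20)–(14,18): clear
  midpoint (11/2,39/2) outside
  → clear
Obstacle 3 [(13,4) (24,1) (23,9) (16,10)]:
  edge (13,4)–(24,1): clear
  edge (24,1)–(23,9): clear
  edge (23,9)–(16,10): clear
  edge (16,10)–(13,4): clear
  midpoint (11/2,39/2) outside
  → clear
Obstacle 4 [(0,16) (8,17) (5,24) (2,24) (0,18)]:
  edge (0,16)–(8,17): clear
  edge (8,17)–(5,24): crosses AB
  edge (5,24)–(2,24): clear
  edge (2,24)–(0,18): crosses AB
  edge (0,18)–(0,16): clear
  → BLOCKED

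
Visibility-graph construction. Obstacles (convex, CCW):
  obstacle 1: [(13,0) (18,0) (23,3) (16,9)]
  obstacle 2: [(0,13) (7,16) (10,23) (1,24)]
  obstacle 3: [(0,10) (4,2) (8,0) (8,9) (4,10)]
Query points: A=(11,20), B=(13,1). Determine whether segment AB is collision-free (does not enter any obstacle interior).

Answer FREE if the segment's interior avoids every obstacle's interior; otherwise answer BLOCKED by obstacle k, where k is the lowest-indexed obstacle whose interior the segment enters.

FREE

Obstacle 1 [(13,0) (18,0) (23,3) (16,9)]:
  edge (13,0)–(18,0): clear
  edge (18,0)–(23,3): clear
  edge (23,3)–(16,9): clear
  edge (16,9)–(13,0): clear
  midpoint (12,21/2) outside
  → clear
Obstacle 2 [(0,13) (7,16) (10,23) (1,24)]:
  edge (0,13)–(7,16): clear
  edge (7,16)–(10,23): clear
  edge (10,23)–(1,24): clear
  edge (1,24)–(0,13): clear
  midpoint (12,21/2) outside
  → clear
Obstacle 3 [(0,10) (4,2) (8,0) (8,9) (4,10)]:
  edge (0,10)–(4,2): clear
  edge (4,2)–(8,0): clear
  edge (8,0)–(8,9): clear
  edge (8,9)–(4,10): clear
  edge (4,10)–(0,10): clear
  midpoint (12,21/2) outside
  → clear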